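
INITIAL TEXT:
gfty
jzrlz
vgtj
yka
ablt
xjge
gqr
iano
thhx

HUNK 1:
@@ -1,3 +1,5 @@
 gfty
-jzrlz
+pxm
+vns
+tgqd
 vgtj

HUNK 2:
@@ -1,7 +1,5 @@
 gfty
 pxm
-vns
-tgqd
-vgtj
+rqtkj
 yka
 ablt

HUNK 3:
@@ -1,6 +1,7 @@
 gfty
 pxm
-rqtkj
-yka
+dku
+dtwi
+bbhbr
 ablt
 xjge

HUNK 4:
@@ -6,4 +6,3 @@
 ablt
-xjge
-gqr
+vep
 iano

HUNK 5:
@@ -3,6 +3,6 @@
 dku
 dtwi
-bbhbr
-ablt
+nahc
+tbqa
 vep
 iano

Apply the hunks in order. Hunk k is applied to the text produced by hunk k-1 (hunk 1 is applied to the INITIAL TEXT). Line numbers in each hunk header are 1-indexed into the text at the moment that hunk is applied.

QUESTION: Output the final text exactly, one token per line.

Hunk 1: at line 1 remove [jzrlz] add [pxm,vns,tgqd] -> 11 lines: gfty pxm vns tgqd vgtj yka ablt xjge gqr iano thhx
Hunk 2: at line 1 remove [vns,tgqd,vgtj] add [rqtkj] -> 9 lines: gfty pxm rqtkj yka ablt xjge gqr iano thhx
Hunk 3: at line 1 remove [rqtkj,yka] add [dku,dtwi,bbhbr] -> 10 lines: gfty pxm dku dtwi bbhbr ablt xjge gqr iano thhx
Hunk 4: at line 6 remove [xjge,gqr] add [vep] -> 9 lines: gfty pxm dku dtwi bbhbr ablt vep iano thhx
Hunk 5: at line 3 remove [bbhbr,ablt] add [nahc,tbqa] -> 9 lines: gfty pxm dku dtwi nahc tbqa vep iano thhx

Answer: gfty
pxm
dku
dtwi
nahc
tbqa
vep
iano
thhx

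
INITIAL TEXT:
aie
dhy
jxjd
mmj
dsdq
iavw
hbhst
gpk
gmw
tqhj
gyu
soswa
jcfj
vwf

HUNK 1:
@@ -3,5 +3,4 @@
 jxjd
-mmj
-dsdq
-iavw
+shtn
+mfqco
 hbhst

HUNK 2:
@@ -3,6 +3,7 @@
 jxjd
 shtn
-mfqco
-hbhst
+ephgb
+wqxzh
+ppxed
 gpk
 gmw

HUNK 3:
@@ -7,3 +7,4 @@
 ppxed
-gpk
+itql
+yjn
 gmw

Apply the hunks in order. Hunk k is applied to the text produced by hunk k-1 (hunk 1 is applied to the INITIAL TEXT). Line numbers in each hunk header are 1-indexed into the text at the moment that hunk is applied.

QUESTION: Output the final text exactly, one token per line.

Answer: aie
dhy
jxjd
shtn
ephgb
wqxzh
ppxed
itql
yjn
gmw
tqhj
gyu
soswa
jcfj
vwf

Derivation:
Hunk 1: at line 3 remove [mmj,dsdq,iavw] add [shtn,mfqco] -> 13 lines: aie dhy jxjd shtn mfqco hbhst gpk gmw tqhj gyu soswa jcfj vwf
Hunk 2: at line 3 remove [mfqco,hbhst] add [ephgb,wqxzh,ppxed] -> 14 lines: aie dhy jxjd shtn ephgb wqxzh ppxed gpk gmw tqhj gyu soswa jcfj vwf
Hunk 3: at line 7 remove [gpk] add [itql,yjn] -> 15 lines: aie dhy jxjd shtn ephgb wqxzh ppxed itql yjn gmw tqhj gyu soswa jcfj vwf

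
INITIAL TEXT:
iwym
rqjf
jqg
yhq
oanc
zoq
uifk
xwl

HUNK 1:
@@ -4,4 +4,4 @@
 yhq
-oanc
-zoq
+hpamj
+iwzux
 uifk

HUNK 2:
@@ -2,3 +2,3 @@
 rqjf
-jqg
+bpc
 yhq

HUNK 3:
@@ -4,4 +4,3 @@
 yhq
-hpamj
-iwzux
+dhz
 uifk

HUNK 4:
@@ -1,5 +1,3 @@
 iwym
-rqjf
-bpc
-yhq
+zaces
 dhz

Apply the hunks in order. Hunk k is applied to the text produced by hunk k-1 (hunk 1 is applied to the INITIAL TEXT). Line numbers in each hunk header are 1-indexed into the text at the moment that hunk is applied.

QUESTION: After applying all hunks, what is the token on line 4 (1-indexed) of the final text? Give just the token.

Answer: uifk

Derivation:
Hunk 1: at line 4 remove [oanc,zoq] add [hpamj,iwzux] -> 8 lines: iwym rqjf jqg yhq hpamj iwzux uifk xwl
Hunk 2: at line 2 remove [jqg] add [bpc] -> 8 lines: iwym rqjf bpc yhq hpamj iwzux uifk xwl
Hunk 3: at line 4 remove [hpamj,iwzux] add [dhz] -> 7 lines: iwym rqjf bpc yhq dhz uifk xwl
Hunk 4: at line 1 remove [rqjf,bpc,yhq] add [zaces] -> 5 lines: iwym zaces dhz uifk xwl
Final line 4: uifk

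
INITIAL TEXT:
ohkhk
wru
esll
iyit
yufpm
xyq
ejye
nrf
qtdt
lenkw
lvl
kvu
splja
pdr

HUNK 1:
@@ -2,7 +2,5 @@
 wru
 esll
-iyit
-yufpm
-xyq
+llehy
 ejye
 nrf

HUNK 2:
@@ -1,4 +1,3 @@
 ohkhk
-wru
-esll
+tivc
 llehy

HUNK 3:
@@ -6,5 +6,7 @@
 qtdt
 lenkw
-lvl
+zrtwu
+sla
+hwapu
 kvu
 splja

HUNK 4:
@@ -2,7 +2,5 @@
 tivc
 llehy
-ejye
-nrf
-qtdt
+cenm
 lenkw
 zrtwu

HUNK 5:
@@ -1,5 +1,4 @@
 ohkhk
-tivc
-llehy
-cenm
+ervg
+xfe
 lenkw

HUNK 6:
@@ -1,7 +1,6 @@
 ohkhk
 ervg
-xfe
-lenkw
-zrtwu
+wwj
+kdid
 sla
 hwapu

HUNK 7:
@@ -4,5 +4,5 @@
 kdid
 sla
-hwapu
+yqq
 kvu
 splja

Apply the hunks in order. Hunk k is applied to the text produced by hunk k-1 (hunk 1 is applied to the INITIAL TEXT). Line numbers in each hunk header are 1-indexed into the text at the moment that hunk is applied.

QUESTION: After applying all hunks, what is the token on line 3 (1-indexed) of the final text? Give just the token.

Answer: wwj

Derivation:
Hunk 1: at line 2 remove [iyit,yufpm,xyq] add [llehy] -> 12 lines: ohkhk wru esll llehy ejye nrf qtdt lenkw lvl kvu splja pdr
Hunk 2: at line 1 remove [wru,esll] add [tivc] -> 11 lines: ohkhk tivc llehy ejye nrf qtdt lenkw lvl kvu splja pdr
Hunk 3: at line 6 remove [lvl] add [zrtwu,sla,hwapu] -> 13 lines: ohkhk tivc llehy ejye nrf qtdt lenkw zrtwu sla hwapu kvu splja pdr
Hunk 4: at line 2 remove [ejye,nrf,qtdt] add [cenm] -> 11 lines: ohkhk tivc llehy cenm lenkw zrtwu sla hwapu kvu splja pdr
Hunk 5: at line 1 remove [tivc,llehy,cenm] add [ervg,xfe] -> 10 lines: ohkhk ervg xfe lenkw zrtwu sla hwapu kvu splja pdr
Hunk 6: at line 1 remove [xfe,lenkw,zrtwu] add [wwj,kdid] -> 9 lines: ohkhk ervg wwj kdid sla hwapu kvu splja pdr
Hunk 7: at line 4 remove [hwapu] add [yqq] -> 9 lines: ohkhk ervg wwj kdid sla yqq kvu splja pdr
Final line 3: wwj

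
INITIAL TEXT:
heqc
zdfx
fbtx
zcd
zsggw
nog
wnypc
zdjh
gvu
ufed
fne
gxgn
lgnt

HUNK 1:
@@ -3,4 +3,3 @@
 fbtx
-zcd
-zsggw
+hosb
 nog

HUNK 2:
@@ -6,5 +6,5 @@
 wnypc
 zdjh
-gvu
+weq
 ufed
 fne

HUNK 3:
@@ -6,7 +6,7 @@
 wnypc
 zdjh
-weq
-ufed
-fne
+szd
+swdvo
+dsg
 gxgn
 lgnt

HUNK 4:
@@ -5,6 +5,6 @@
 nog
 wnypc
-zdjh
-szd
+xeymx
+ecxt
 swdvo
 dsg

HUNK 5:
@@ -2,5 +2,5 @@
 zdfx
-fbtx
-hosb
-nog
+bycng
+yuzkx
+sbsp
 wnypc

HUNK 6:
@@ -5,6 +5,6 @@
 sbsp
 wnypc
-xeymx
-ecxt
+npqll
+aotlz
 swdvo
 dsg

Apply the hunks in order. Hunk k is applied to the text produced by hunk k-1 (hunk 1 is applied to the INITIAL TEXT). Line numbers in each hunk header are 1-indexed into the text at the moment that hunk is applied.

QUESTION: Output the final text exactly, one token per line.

Answer: heqc
zdfx
bycng
yuzkx
sbsp
wnypc
npqll
aotlz
swdvo
dsg
gxgn
lgnt

Derivation:
Hunk 1: at line 3 remove [zcd,zsggw] add [hosb] -> 12 lines: heqc zdfx fbtx hosb nog wnypc zdjh gvu ufed fne gxgn lgnt
Hunk 2: at line 6 remove [gvu] add [weq] -> 12 lines: heqc zdfx fbtx hosb nog wnypc zdjh weq ufed fne gxgn lgnt
Hunk 3: at line 6 remove [weq,ufed,fne] add [szd,swdvo,dsg] -> 12 lines: heqc zdfx fbtx hosb nog wnypc zdjh szd swdvo dsg gxgn lgnt
Hunk 4: at line 5 remove [zdjh,szd] add [xeymx,ecxt] -> 12 lines: heqc zdfx fbtx hosb nog wnypc xeymx ecxt swdvo dsg gxgn lgnt
Hunk 5: at line 2 remove [fbtx,hosb,nog] add [bycng,yuzkx,sbsp] -> 12 lines: heqc zdfx bycng yuzkx sbsp wnypc xeymx ecxt swdvo dsg gxgn lgnt
Hunk 6: at line 5 remove [xeymx,ecxt] add [npqll,aotlz] -> 12 lines: heqc zdfx bycng yuzkx sbsp wnypc npqll aotlz swdvo dsg gxgn lgnt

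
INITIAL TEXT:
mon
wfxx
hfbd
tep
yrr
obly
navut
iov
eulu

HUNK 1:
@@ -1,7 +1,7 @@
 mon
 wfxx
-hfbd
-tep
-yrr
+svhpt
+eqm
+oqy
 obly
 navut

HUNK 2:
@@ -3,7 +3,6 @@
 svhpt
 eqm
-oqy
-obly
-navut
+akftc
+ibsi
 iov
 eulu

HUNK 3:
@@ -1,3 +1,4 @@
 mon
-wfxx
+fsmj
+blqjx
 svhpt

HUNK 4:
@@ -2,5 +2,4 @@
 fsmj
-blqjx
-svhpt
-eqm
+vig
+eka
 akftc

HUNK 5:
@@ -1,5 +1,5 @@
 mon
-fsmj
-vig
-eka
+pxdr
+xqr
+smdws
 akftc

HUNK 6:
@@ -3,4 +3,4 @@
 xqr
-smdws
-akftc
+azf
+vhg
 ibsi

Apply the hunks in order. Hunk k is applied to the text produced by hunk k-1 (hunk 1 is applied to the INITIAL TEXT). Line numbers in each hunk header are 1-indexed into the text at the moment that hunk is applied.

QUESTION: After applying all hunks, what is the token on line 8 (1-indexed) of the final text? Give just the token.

Answer: eulu

Derivation:
Hunk 1: at line 1 remove [hfbd,tep,yrr] add [svhpt,eqm,oqy] -> 9 lines: mon wfxx svhpt eqm oqy obly navut iov eulu
Hunk 2: at line 3 remove [oqy,obly,navut] add [akftc,ibsi] -> 8 lines: mon wfxx svhpt eqm akftc ibsi iov eulu
Hunk 3: at line 1 remove [wfxx] add [fsmj,blqjx] -> 9 lines: mon fsmj blqjx svhpt eqm akftc ibsi iov eulu
Hunk 4: at line 2 remove [blqjx,svhpt,eqm] add [vig,eka] -> 8 lines: mon fsmj vig eka akftc ibsi iov eulu
Hunk 5: at line 1 remove [fsmj,vig,eka] add [pxdr,xqr,smdws] -> 8 lines: mon pxdr xqr smdws akftc ibsi iov eulu
Hunk 6: at line 3 remove [smdws,akftc] add [azf,vhg] -> 8 lines: mon pxdr xqr azf vhg ibsi iov eulu
Final line 8: eulu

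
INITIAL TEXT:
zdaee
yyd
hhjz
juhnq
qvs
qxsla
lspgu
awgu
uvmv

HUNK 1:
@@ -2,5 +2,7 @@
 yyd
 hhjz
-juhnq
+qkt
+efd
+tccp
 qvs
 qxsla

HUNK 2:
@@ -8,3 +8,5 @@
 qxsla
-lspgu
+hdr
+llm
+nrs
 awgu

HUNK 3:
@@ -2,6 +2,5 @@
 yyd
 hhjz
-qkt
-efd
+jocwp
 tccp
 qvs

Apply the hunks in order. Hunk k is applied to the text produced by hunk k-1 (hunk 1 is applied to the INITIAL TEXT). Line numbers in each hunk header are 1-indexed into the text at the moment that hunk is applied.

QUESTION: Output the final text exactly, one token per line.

Answer: zdaee
yyd
hhjz
jocwp
tccp
qvs
qxsla
hdr
llm
nrs
awgu
uvmv

Derivation:
Hunk 1: at line 2 remove [juhnq] add [qkt,efd,tccp] -> 11 lines: zdaee yyd hhjz qkt efd tccp qvs qxsla lspgu awgu uvmv
Hunk 2: at line 8 remove [lspgu] add [hdr,llm,nrs] -> 13 lines: zdaee yyd hhjz qkt efd tccp qvs qxsla hdr llm nrs awgu uvmv
Hunk 3: at line 2 remove [qkt,efd] add [jocwp] -> 12 lines: zdaee yyd hhjz jocwp tccp qvs qxsla hdr llm nrs awgu uvmv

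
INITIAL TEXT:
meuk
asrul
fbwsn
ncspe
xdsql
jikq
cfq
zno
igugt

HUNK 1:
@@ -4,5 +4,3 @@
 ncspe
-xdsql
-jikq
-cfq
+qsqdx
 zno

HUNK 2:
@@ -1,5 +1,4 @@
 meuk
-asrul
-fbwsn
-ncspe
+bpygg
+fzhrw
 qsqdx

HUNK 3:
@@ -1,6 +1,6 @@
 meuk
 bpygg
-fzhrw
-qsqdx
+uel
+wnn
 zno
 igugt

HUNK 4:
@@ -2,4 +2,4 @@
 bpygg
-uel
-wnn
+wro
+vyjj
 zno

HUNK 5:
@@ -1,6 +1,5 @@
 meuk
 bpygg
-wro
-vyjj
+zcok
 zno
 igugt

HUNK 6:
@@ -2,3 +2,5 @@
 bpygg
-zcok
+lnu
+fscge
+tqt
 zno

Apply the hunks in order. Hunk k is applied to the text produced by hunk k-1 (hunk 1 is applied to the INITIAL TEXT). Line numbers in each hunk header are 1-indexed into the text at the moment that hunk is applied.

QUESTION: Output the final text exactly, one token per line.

Answer: meuk
bpygg
lnu
fscge
tqt
zno
igugt

Derivation:
Hunk 1: at line 4 remove [xdsql,jikq,cfq] add [qsqdx] -> 7 lines: meuk asrul fbwsn ncspe qsqdx zno igugt
Hunk 2: at line 1 remove [asrul,fbwsn,ncspe] add [bpygg,fzhrw] -> 6 lines: meuk bpygg fzhrw qsqdx zno igugt
Hunk 3: at line 1 remove [fzhrw,qsqdx] add [uel,wnn] -> 6 lines: meuk bpygg uel wnn zno igugt
Hunk 4: at line 2 remove [uel,wnn] add [wro,vyjj] -> 6 lines: meuk bpygg wro vyjj zno igugt
Hunk 5: at line 1 remove [wro,vyjj] add [zcok] -> 5 lines: meuk bpygg zcok zno igugt
Hunk 6: at line 2 remove [zcok] add [lnu,fscge,tqt] -> 7 lines: meuk bpygg lnu fscge tqt zno igugt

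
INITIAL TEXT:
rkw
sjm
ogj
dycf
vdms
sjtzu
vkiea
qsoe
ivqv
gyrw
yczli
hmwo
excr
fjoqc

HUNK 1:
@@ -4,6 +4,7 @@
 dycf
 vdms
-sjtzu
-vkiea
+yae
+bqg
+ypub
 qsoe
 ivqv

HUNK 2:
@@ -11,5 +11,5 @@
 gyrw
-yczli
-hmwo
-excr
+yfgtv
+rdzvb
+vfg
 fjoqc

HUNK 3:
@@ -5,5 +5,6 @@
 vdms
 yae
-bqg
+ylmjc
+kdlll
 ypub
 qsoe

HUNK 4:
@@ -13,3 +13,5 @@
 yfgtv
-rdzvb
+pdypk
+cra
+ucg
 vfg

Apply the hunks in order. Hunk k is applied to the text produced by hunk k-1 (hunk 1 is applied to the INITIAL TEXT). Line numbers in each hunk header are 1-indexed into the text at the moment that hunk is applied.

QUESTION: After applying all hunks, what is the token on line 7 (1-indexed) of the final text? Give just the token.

Answer: ylmjc

Derivation:
Hunk 1: at line 4 remove [sjtzu,vkiea] add [yae,bqg,ypub] -> 15 lines: rkw sjm ogj dycf vdms yae bqg ypub qsoe ivqv gyrw yczli hmwo excr fjoqc
Hunk 2: at line 11 remove [yczli,hmwo,excr] add [yfgtv,rdzvb,vfg] -> 15 lines: rkw sjm ogj dycf vdms yae bqg ypub qsoe ivqv gyrw yfgtv rdzvb vfg fjoqc
Hunk 3: at line 5 remove [bqg] add [ylmjc,kdlll] -> 16 lines: rkw sjm ogj dycf vdms yae ylmjc kdlll ypub qsoe ivqv gyrw yfgtv rdzvb vfg fjoqc
Hunk 4: at line 13 remove [rdzvb] add [pdypk,cra,ucg] -> 18 lines: rkw sjm ogj dycf vdms yae ylmjc kdlll ypub qsoe ivqv gyrw yfgtv pdypk cra ucg vfg fjoqc
Final line 7: ylmjc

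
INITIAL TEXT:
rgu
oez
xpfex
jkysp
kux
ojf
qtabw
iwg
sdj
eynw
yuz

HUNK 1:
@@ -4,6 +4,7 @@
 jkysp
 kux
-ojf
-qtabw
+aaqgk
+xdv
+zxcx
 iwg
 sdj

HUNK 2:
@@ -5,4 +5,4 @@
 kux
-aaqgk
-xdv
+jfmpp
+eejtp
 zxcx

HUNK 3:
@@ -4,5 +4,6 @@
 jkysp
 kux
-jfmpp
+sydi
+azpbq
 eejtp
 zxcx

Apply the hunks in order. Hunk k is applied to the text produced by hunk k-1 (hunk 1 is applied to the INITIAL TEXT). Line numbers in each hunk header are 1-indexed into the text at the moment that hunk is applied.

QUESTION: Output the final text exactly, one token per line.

Answer: rgu
oez
xpfex
jkysp
kux
sydi
azpbq
eejtp
zxcx
iwg
sdj
eynw
yuz

Derivation:
Hunk 1: at line 4 remove [ojf,qtabw] add [aaqgk,xdv,zxcx] -> 12 lines: rgu oez xpfex jkysp kux aaqgk xdv zxcx iwg sdj eynw yuz
Hunk 2: at line 5 remove [aaqgk,xdv] add [jfmpp,eejtp] -> 12 lines: rgu oez xpfex jkysp kux jfmpp eejtp zxcx iwg sdj eynw yuz
Hunk 3: at line 4 remove [jfmpp] add [sydi,azpbq] -> 13 lines: rgu oez xpfex jkysp kux sydi azpbq eejtp zxcx iwg sdj eynw yuz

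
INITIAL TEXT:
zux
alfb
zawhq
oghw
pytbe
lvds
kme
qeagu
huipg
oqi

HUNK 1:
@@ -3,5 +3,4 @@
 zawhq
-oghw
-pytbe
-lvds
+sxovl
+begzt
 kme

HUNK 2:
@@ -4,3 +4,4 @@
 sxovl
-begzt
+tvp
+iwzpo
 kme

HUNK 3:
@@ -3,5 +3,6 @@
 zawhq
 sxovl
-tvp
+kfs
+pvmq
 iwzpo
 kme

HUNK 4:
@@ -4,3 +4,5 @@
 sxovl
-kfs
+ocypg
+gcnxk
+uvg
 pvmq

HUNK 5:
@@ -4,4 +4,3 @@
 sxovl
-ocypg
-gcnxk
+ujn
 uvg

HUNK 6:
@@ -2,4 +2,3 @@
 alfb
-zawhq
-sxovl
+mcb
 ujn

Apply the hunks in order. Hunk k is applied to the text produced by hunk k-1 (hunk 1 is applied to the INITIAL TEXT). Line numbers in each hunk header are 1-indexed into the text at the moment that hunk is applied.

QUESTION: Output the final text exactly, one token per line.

Hunk 1: at line 3 remove [oghw,pytbe,lvds] add [sxovl,begzt] -> 9 lines: zux alfb zawhq sxovl begzt kme qeagu huipg oqi
Hunk 2: at line 4 remove [begzt] add [tvp,iwzpo] -> 10 lines: zux alfb zawhq sxovl tvp iwzpo kme qeagu huipg oqi
Hunk 3: at line 3 remove [tvp] add [kfs,pvmq] -> 11 lines: zux alfb zawhq sxovl kfs pvmq iwzpo kme qeagu huipg oqi
Hunk 4: at line 4 remove [kfs] add [ocypg,gcnxk,uvg] -> 13 lines: zux alfb zawhq sxovl ocypg gcnxk uvg pvmq iwzpo kme qeagu huipg oqi
Hunk 5: at line 4 remove [ocypg,gcnxk] add [ujn] -> 12 lines: zux alfb zawhq sxovl ujn uvg pvmq iwzpo kme qeagu huipg oqi
Hunk 6: at line 2 remove [zawhq,sxovl] add [mcb] -> 11 lines: zux alfb mcb ujn uvg pvmq iwzpo kme qeagu huipg oqi

Answer: zux
alfb
mcb
ujn
uvg
pvmq
iwzpo
kme
qeagu
huipg
oqi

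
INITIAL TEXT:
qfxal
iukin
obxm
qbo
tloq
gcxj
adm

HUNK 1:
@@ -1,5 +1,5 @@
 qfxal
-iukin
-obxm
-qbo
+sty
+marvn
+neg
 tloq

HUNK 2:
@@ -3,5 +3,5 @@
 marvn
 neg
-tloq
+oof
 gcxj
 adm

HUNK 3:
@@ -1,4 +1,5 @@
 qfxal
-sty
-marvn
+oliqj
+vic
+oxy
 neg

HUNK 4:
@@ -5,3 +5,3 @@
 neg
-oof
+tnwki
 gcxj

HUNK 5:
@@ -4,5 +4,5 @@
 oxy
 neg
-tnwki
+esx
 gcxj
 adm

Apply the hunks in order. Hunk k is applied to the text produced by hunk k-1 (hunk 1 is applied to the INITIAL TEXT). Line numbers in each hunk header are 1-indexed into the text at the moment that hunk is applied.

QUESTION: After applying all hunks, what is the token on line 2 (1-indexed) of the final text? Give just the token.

Answer: oliqj

Derivation:
Hunk 1: at line 1 remove [iukin,obxm,qbo] add [sty,marvn,neg] -> 7 lines: qfxal sty marvn neg tloq gcxj adm
Hunk 2: at line 3 remove [tloq] add [oof] -> 7 lines: qfxal sty marvn neg oof gcxj adm
Hunk 3: at line 1 remove [sty,marvn] add [oliqj,vic,oxy] -> 8 lines: qfxal oliqj vic oxy neg oof gcxj adm
Hunk 4: at line 5 remove [oof] add [tnwki] -> 8 lines: qfxal oliqj vic oxy neg tnwki gcxj adm
Hunk 5: at line 4 remove [tnwki] add [esx] -> 8 lines: qfxal oliqj vic oxy neg esx gcxj adm
Final line 2: oliqj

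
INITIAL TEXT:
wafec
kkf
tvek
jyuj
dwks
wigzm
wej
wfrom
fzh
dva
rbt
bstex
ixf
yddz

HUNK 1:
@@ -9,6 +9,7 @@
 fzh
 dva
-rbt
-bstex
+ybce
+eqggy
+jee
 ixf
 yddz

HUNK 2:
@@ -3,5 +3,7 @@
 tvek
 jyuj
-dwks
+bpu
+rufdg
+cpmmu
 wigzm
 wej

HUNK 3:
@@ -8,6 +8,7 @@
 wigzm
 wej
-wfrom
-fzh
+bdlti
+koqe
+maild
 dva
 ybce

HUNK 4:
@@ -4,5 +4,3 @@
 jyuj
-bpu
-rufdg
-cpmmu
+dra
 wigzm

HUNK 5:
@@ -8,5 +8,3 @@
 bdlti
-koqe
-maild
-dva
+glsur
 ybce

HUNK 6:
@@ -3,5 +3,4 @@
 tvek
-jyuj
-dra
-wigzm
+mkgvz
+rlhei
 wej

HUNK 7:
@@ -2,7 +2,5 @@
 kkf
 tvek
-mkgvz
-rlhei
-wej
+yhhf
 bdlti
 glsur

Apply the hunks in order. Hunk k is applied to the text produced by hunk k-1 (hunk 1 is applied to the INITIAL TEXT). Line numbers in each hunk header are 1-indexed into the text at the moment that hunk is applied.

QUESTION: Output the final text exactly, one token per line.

Answer: wafec
kkf
tvek
yhhf
bdlti
glsur
ybce
eqggy
jee
ixf
yddz

Derivation:
Hunk 1: at line 9 remove [rbt,bstex] add [ybce,eqggy,jee] -> 15 lines: wafec kkf tvek jyuj dwks wigzm wej wfrom fzh dva ybce eqggy jee ixf yddz
Hunk 2: at line 3 remove [dwks] add [bpu,rufdg,cpmmu] -> 17 lines: wafec kkf tvek jyuj bpu rufdg cpmmu wigzm wej wfrom fzh dva ybce eqggy jee ixf yddz
Hunk 3: at line 8 remove [wfrom,fzh] add [bdlti,koqe,maild] -> 18 lines: wafec kkf tvek jyuj bpu rufdg cpmmu wigzm wej bdlti koqe maild dva ybce eqggy jee ixf yddz
Hunk 4: at line 4 remove [bpu,rufdg,cpmmu] add [dra] -> 16 lines: wafec kkf tvek jyuj dra wigzm wej bdlti koqe maild dva ybce eqggy jee ixf yddz
Hunk 5: at line 8 remove [koqe,maild,dva] add [glsur] -> 14 lines: wafec kkf tvek jyuj dra wigzm wej bdlti glsur ybce eqggy jee ixf yddz
Hunk 6: at line 3 remove [jyuj,dra,wigzm] add [mkgvz,rlhei] -> 13 lines: wafec kkf tvek mkgvz rlhei wej bdlti glsur ybce eqggy jee ixf yddz
Hunk 7: at line 2 remove [mkgvz,rlhei,wej] add [yhhf] -> 11 lines: wafec kkf tvek yhhf bdlti glsur ybce eqggy jee ixf yddz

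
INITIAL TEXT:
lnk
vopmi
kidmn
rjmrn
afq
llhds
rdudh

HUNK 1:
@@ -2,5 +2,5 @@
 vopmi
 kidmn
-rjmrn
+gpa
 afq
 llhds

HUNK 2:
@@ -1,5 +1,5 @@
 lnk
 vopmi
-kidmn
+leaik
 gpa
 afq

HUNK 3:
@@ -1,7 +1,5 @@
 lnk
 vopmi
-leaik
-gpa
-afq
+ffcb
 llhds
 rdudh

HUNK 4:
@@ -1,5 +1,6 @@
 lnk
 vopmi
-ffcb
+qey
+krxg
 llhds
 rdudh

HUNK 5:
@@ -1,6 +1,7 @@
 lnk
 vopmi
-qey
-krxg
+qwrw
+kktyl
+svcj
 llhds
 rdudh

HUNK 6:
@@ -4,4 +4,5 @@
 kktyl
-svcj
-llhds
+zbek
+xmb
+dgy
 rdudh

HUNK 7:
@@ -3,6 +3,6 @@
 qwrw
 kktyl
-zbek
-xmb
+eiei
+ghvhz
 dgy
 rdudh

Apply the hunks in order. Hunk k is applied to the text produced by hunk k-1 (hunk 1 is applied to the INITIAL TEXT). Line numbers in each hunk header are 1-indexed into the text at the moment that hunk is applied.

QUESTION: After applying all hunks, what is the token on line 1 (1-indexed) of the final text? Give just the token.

Answer: lnk

Derivation:
Hunk 1: at line 2 remove [rjmrn] add [gpa] -> 7 lines: lnk vopmi kidmn gpa afq llhds rdudh
Hunk 2: at line 1 remove [kidmn] add [leaik] -> 7 lines: lnk vopmi leaik gpa afq llhds rdudh
Hunk 3: at line 1 remove [leaik,gpa,afq] add [ffcb] -> 5 lines: lnk vopmi ffcb llhds rdudh
Hunk 4: at line 1 remove [ffcb] add [qey,krxg] -> 6 lines: lnk vopmi qey krxg llhds rdudh
Hunk 5: at line 1 remove [qey,krxg] add [qwrw,kktyl,svcj] -> 7 lines: lnk vopmi qwrw kktyl svcj llhds rdudh
Hunk 6: at line 4 remove [svcj,llhds] add [zbek,xmb,dgy] -> 8 lines: lnk vopmi qwrw kktyl zbek xmb dgy rdudh
Hunk 7: at line 3 remove [zbek,xmb] add [eiei,ghvhz] -> 8 lines: lnk vopmi qwrw kktyl eiei ghvhz dgy rdudh
Final line 1: lnk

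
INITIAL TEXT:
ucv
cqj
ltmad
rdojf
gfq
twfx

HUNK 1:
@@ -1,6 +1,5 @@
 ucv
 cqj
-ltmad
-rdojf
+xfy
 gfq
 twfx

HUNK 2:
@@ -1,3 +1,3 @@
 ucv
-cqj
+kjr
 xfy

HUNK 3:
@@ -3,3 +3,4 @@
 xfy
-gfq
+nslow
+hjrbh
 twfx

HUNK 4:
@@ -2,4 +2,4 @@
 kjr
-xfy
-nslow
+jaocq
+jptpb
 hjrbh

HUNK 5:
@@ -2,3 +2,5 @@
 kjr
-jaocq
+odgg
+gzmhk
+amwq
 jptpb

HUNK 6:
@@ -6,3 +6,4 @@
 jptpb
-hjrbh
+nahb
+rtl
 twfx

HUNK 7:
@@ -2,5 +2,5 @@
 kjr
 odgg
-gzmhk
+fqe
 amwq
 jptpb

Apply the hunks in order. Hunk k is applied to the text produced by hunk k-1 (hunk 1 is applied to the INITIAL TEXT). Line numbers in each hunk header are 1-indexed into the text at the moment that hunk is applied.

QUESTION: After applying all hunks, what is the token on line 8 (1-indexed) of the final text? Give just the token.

Hunk 1: at line 1 remove [ltmad,rdojf] add [xfy] -> 5 lines: ucv cqj xfy gfq twfx
Hunk 2: at line 1 remove [cqj] add [kjr] -> 5 lines: ucv kjr xfy gfq twfx
Hunk 3: at line 3 remove [gfq] add [nslow,hjrbh] -> 6 lines: ucv kjr xfy nslow hjrbh twfx
Hunk 4: at line 2 remove [xfy,nslow] add [jaocq,jptpb] -> 6 lines: ucv kjr jaocq jptpb hjrbh twfx
Hunk 5: at line 2 remove [jaocq] add [odgg,gzmhk,amwq] -> 8 lines: ucv kjr odgg gzmhk amwq jptpb hjrbh twfx
Hunk 6: at line 6 remove [hjrbh] add [nahb,rtl] -> 9 lines: ucv kjr odgg gzmhk amwq jptpb nahb rtl twfx
Hunk 7: at line 2 remove [gzmhk] add [fqe] -> 9 lines: ucv kjr odgg fqe amwq jptpb nahb rtl twfx
Final line 8: rtl

Answer: rtl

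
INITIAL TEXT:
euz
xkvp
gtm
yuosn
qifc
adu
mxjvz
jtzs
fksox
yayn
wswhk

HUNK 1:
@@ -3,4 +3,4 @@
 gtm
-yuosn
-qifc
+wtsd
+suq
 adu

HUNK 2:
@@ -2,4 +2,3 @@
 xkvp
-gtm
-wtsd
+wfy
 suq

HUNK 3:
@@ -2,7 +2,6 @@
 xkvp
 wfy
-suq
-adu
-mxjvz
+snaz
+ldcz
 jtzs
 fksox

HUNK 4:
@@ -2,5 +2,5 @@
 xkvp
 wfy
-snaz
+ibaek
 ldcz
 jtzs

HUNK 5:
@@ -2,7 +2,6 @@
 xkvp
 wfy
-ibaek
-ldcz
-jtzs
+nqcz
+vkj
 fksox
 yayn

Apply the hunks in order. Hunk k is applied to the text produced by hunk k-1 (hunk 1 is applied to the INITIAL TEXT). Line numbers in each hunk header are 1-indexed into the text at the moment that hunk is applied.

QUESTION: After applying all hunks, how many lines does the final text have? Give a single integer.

Hunk 1: at line 3 remove [yuosn,qifc] add [wtsd,suq] -> 11 lines: euz xkvp gtm wtsd suq adu mxjvz jtzs fksox yayn wswhk
Hunk 2: at line 2 remove [gtm,wtsd] add [wfy] -> 10 lines: euz xkvp wfy suq adu mxjvz jtzs fksox yayn wswhk
Hunk 3: at line 2 remove [suq,adu,mxjvz] add [snaz,ldcz] -> 9 lines: euz xkvp wfy snaz ldcz jtzs fksox yayn wswhk
Hunk 4: at line 2 remove [snaz] add [ibaek] -> 9 lines: euz xkvp wfy ibaek ldcz jtzs fksox yayn wswhk
Hunk 5: at line 2 remove [ibaek,ldcz,jtzs] add [nqcz,vkj] -> 8 lines: euz xkvp wfy nqcz vkj fksox yayn wswhk
Final line count: 8

Answer: 8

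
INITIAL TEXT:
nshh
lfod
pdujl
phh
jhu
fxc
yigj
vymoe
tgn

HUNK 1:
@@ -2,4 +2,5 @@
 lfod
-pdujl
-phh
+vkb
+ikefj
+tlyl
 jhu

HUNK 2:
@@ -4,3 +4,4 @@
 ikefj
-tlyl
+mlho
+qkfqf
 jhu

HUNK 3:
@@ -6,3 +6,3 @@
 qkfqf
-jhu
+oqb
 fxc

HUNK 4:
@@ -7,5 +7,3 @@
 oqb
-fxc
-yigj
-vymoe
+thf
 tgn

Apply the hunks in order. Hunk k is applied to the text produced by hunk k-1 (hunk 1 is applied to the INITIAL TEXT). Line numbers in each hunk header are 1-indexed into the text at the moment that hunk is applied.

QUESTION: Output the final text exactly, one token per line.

Hunk 1: at line 2 remove [pdujl,phh] add [vkb,ikefj,tlyl] -> 10 lines: nshh lfod vkb ikefj tlyl jhu fxc yigj vymoe tgn
Hunk 2: at line 4 remove [tlyl] add [mlho,qkfqf] -> 11 lines: nshh lfod vkb ikefj mlho qkfqf jhu fxc yigj vymoe tgn
Hunk 3: at line 6 remove [jhu] add [oqb] -> 11 lines: nshh lfod vkb ikefj mlho qkfqf oqb fxc yigj vymoe tgn
Hunk 4: at line 7 remove [fxc,yigj,vymoe] add [thf] -> 9 lines: nshh lfod vkb ikefj mlho qkfqf oqb thf tgn

Answer: nshh
lfod
vkb
ikefj
mlho
qkfqf
oqb
thf
tgn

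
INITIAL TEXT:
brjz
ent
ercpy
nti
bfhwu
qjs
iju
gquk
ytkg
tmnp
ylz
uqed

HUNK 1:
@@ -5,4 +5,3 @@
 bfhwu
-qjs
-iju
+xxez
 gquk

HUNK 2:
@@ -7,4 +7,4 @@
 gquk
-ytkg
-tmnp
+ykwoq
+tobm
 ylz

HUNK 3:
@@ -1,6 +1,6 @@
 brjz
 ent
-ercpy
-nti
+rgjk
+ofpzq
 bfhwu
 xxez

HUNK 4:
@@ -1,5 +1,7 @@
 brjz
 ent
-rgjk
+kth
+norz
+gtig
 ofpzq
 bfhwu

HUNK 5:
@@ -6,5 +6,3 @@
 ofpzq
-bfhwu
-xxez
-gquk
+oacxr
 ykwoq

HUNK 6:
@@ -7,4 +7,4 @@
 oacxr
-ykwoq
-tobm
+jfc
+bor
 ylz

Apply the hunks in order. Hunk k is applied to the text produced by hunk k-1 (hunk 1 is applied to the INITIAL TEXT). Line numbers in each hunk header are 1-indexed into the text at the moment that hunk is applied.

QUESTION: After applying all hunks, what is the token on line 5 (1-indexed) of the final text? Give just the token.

Answer: gtig

Derivation:
Hunk 1: at line 5 remove [qjs,iju] add [xxez] -> 11 lines: brjz ent ercpy nti bfhwu xxez gquk ytkg tmnp ylz uqed
Hunk 2: at line 7 remove [ytkg,tmnp] add [ykwoq,tobm] -> 11 lines: brjz ent ercpy nti bfhwu xxez gquk ykwoq tobm ylz uqed
Hunk 3: at line 1 remove [ercpy,nti] add [rgjk,ofpzq] -> 11 lines: brjz ent rgjk ofpzq bfhwu xxez gquk ykwoq tobm ylz uqed
Hunk 4: at line 1 remove [rgjk] add [kth,norz,gtig] -> 13 lines: brjz ent kth norz gtig ofpzq bfhwu xxez gquk ykwoq tobm ylz uqed
Hunk 5: at line 6 remove [bfhwu,xxez,gquk] add [oacxr] -> 11 lines: brjz ent kth norz gtig ofpzq oacxr ykwoq tobm ylz uqed
Hunk 6: at line 7 remove [ykwoq,tobm] add [jfc,bor] -> 11 lines: brjz ent kth norz gtig ofpzq oacxr jfc bor ylz uqed
Final line 5: gtig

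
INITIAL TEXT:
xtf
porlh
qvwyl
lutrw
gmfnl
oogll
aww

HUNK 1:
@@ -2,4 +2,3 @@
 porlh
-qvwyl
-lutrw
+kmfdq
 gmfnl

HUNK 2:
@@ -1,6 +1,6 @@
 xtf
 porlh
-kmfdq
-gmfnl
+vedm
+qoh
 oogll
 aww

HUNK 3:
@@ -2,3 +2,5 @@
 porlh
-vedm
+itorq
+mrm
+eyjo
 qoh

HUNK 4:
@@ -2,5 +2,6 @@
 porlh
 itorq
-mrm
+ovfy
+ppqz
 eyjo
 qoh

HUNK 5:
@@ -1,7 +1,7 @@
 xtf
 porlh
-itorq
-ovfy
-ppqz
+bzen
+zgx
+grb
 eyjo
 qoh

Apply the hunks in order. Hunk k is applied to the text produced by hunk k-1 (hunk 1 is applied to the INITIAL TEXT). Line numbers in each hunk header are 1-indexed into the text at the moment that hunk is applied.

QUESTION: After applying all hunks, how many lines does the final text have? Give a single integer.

Hunk 1: at line 2 remove [qvwyl,lutrw] add [kmfdq] -> 6 lines: xtf porlh kmfdq gmfnl oogll aww
Hunk 2: at line 1 remove [kmfdq,gmfnl] add [vedm,qoh] -> 6 lines: xtf porlh vedm qoh oogll aww
Hunk 3: at line 2 remove [vedm] add [itorq,mrm,eyjo] -> 8 lines: xtf porlh itorq mrm eyjo qoh oogll aww
Hunk 4: at line 2 remove [mrm] add [ovfy,ppqz] -> 9 lines: xtf porlh itorq ovfy ppqz eyjo qoh oogll aww
Hunk 5: at line 1 remove [itorq,ovfy,ppqz] add [bzen,zgx,grb] -> 9 lines: xtf porlh bzen zgx grb eyjo qoh oogll aww
Final line count: 9

Answer: 9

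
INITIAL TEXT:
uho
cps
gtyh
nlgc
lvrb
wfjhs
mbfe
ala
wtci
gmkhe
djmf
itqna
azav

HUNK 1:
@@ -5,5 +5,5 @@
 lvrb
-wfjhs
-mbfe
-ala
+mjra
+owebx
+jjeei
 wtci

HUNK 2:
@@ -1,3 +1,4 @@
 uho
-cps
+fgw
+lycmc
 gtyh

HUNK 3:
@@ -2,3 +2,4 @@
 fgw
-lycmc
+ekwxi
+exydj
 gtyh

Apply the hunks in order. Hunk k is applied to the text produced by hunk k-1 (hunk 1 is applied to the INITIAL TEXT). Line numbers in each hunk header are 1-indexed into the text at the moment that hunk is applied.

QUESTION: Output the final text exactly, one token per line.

Hunk 1: at line 5 remove [wfjhs,mbfe,ala] add [mjra,owebx,jjeei] -> 13 lines: uho cps gtyh nlgc lvrb mjra owebx jjeei wtci gmkhe djmf itqna azav
Hunk 2: at line 1 remove [cps] add [fgw,lycmc] -> 14 lines: uho fgw lycmc gtyh nlgc lvrb mjra owebx jjeei wtci gmkhe djmf itqna azav
Hunk 3: at line 2 remove [lycmc] add [ekwxi,exydj] -> 15 lines: uho fgw ekwxi exydj gtyh nlgc lvrb mjra owebx jjeei wtci gmkhe djmf itqna azav

Answer: uho
fgw
ekwxi
exydj
gtyh
nlgc
lvrb
mjra
owebx
jjeei
wtci
gmkhe
djmf
itqna
azav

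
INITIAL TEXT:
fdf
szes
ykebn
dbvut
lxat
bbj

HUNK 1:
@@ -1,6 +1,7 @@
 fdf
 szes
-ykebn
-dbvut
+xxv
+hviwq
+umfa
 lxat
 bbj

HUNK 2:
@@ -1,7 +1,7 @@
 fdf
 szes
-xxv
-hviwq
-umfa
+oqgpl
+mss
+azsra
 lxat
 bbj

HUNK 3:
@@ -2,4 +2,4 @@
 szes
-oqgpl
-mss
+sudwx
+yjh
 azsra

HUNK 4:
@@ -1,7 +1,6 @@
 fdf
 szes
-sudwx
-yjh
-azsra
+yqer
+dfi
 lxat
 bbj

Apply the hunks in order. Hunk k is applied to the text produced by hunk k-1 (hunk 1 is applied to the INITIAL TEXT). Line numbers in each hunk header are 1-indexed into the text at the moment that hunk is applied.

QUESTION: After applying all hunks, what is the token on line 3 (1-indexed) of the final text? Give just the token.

Answer: yqer

Derivation:
Hunk 1: at line 1 remove [ykebn,dbvut] add [xxv,hviwq,umfa] -> 7 lines: fdf szes xxv hviwq umfa lxat bbj
Hunk 2: at line 1 remove [xxv,hviwq,umfa] add [oqgpl,mss,azsra] -> 7 lines: fdf szes oqgpl mss azsra lxat bbj
Hunk 3: at line 2 remove [oqgpl,mss] add [sudwx,yjh] -> 7 lines: fdf szes sudwx yjh azsra lxat bbj
Hunk 4: at line 1 remove [sudwx,yjh,azsra] add [yqer,dfi] -> 6 lines: fdf szes yqer dfi lxat bbj
Final line 3: yqer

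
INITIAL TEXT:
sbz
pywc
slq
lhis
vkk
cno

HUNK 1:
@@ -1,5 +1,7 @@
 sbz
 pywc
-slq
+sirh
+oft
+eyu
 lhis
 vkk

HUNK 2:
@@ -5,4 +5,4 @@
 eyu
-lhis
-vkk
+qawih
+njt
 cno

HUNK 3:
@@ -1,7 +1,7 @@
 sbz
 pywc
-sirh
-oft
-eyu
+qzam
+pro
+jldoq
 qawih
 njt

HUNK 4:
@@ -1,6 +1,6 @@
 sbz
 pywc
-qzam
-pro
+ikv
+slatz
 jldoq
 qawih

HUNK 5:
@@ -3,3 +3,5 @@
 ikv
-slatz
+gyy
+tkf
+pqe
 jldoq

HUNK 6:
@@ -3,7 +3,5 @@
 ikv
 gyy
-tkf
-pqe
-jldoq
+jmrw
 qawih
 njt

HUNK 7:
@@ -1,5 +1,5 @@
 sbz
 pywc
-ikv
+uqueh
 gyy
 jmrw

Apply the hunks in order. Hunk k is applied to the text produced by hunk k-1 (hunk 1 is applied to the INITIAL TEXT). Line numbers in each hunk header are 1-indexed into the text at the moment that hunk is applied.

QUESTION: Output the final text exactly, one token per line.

Answer: sbz
pywc
uqueh
gyy
jmrw
qawih
njt
cno

Derivation:
Hunk 1: at line 1 remove [slq] add [sirh,oft,eyu] -> 8 lines: sbz pywc sirh oft eyu lhis vkk cno
Hunk 2: at line 5 remove [lhis,vkk] add [qawih,njt] -> 8 lines: sbz pywc sirh oft eyu qawih njt cno
Hunk 3: at line 1 remove [sirh,oft,eyu] add [qzam,pro,jldoq] -> 8 lines: sbz pywc qzam pro jldoq qawih njt cno
Hunk 4: at line 1 remove [qzam,pro] add [ikv,slatz] -> 8 lines: sbz pywc ikv slatz jldoq qawih njt cno
Hunk 5: at line 3 remove [slatz] add [gyy,tkf,pqe] -> 10 lines: sbz pywc ikv gyy tkf pqe jldoq qawih njt cno
Hunk 6: at line 3 remove [tkf,pqe,jldoq] add [jmrw] -> 8 lines: sbz pywc ikv gyy jmrw qawih njt cno
Hunk 7: at line 1 remove [ikv] add [uqueh] -> 8 lines: sbz pywc uqueh gyy jmrw qawih njt cno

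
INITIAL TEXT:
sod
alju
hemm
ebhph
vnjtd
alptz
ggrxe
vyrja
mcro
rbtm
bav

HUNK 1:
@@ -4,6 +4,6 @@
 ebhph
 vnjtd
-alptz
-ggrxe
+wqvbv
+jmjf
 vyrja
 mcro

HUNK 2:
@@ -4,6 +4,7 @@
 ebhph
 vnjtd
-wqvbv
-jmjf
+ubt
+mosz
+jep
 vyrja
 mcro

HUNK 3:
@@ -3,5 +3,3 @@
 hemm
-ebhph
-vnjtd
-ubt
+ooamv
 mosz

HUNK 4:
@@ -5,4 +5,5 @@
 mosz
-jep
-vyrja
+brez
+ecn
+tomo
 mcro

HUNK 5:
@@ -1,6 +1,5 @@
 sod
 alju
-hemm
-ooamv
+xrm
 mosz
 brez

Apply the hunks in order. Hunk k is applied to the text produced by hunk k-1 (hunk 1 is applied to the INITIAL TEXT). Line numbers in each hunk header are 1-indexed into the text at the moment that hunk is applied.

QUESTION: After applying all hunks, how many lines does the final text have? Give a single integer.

Hunk 1: at line 4 remove [alptz,ggrxe] add [wqvbv,jmjf] -> 11 lines: sod alju hemm ebhph vnjtd wqvbv jmjf vyrja mcro rbtm bav
Hunk 2: at line 4 remove [wqvbv,jmjf] add [ubt,mosz,jep] -> 12 lines: sod alju hemm ebhph vnjtd ubt mosz jep vyrja mcro rbtm bav
Hunk 3: at line 3 remove [ebhph,vnjtd,ubt] add [ooamv] -> 10 lines: sod alju hemm ooamv mosz jep vyrja mcro rbtm bav
Hunk 4: at line 5 remove [jep,vyrja] add [brez,ecn,tomo] -> 11 lines: sod alju hemm ooamv mosz brez ecn tomo mcro rbtm bav
Hunk 5: at line 1 remove [hemm,ooamv] add [xrm] -> 10 lines: sod alju xrm mosz brez ecn tomo mcro rbtm bav
Final line count: 10

Answer: 10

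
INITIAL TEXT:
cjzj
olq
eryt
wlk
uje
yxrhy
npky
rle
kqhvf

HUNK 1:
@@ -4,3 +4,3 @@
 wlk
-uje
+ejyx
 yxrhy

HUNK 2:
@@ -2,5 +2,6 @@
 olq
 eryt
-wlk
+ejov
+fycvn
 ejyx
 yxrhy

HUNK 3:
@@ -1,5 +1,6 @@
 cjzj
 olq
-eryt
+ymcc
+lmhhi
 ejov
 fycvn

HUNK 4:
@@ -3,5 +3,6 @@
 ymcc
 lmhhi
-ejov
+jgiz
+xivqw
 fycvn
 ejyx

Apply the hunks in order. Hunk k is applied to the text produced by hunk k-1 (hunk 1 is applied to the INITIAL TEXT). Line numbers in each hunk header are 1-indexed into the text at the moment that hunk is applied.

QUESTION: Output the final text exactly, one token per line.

Hunk 1: at line 4 remove [uje] add [ejyx] -> 9 lines: cjzj olq eryt wlk ejyx yxrhy npky rle kqhvf
Hunk 2: at line 2 remove [wlk] add [ejov,fycvn] -> 10 lines: cjzj olq eryt ejov fycvn ejyx yxrhy npky rle kqhvf
Hunk 3: at line 1 remove [eryt] add [ymcc,lmhhi] -> 11 lines: cjzj olq ymcc lmhhi ejov fycvn ejyx yxrhy npky rle kqhvf
Hunk 4: at line 3 remove [ejov] add [jgiz,xivqw] -> 12 lines: cjzj olq ymcc lmhhi jgiz xivqw fycvn ejyx yxrhy npky rle kqhvf

Answer: cjzj
olq
ymcc
lmhhi
jgiz
xivqw
fycvn
ejyx
yxrhy
npky
rle
kqhvf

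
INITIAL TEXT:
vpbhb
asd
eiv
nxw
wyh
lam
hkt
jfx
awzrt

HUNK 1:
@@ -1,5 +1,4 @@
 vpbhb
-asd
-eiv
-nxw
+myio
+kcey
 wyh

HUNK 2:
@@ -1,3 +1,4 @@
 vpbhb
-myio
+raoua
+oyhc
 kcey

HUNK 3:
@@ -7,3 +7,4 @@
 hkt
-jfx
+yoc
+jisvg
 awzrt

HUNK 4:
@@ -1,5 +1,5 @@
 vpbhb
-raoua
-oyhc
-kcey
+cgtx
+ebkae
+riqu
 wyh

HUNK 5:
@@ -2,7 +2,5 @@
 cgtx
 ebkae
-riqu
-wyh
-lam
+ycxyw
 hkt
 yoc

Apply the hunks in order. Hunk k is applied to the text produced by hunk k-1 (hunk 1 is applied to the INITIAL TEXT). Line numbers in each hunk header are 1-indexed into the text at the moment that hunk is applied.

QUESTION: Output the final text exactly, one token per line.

Answer: vpbhb
cgtx
ebkae
ycxyw
hkt
yoc
jisvg
awzrt

Derivation:
Hunk 1: at line 1 remove [asd,eiv,nxw] add [myio,kcey] -> 8 lines: vpbhb myio kcey wyh lam hkt jfx awzrt
Hunk 2: at line 1 remove [myio] add [raoua,oyhc] -> 9 lines: vpbhb raoua oyhc kcey wyh lam hkt jfx awzrt
Hunk 3: at line 7 remove [jfx] add [yoc,jisvg] -> 10 lines: vpbhb raoua oyhc kcey wyh lam hkt yoc jisvg awzrt
Hunk 4: at line 1 remove [raoua,oyhc,kcey] add [cgtx,ebkae,riqu] -> 10 lines: vpbhb cgtx ebkae riqu wyh lam hkt yoc jisvg awzrt
Hunk 5: at line 2 remove [riqu,wyh,lam] add [ycxyw] -> 8 lines: vpbhb cgtx ebkae ycxyw hkt yoc jisvg awzrt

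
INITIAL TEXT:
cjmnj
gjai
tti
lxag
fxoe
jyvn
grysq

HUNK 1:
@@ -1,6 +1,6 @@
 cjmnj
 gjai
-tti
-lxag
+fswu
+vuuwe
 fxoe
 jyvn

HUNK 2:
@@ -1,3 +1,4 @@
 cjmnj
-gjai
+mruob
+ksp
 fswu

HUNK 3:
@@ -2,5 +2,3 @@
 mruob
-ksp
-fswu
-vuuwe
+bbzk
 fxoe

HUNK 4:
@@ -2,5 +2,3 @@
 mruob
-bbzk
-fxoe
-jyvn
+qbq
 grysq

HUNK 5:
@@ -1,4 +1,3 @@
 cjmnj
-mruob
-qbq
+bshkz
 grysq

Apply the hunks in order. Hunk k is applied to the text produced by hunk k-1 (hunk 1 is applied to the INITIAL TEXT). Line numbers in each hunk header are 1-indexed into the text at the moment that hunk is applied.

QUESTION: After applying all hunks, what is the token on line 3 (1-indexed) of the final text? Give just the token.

Answer: grysq

Derivation:
Hunk 1: at line 1 remove [tti,lxag] add [fswu,vuuwe] -> 7 lines: cjmnj gjai fswu vuuwe fxoe jyvn grysq
Hunk 2: at line 1 remove [gjai] add [mruob,ksp] -> 8 lines: cjmnj mruob ksp fswu vuuwe fxoe jyvn grysq
Hunk 3: at line 2 remove [ksp,fswu,vuuwe] add [bbzk] -> 6 lines: cjmnj mruob bbzk fxoe jyvn grysq
Hunk 4: at line 2 remove [bbzk,fxoe,jyvn] add [qbq] -> 4 lines: cjmnj mruob qbq grysq
Hunk 5: at line 1 remove [mruob,qbq] add [bshkz] -> 3 lines: cjmnj bshkz grysq
Final line 3: grysq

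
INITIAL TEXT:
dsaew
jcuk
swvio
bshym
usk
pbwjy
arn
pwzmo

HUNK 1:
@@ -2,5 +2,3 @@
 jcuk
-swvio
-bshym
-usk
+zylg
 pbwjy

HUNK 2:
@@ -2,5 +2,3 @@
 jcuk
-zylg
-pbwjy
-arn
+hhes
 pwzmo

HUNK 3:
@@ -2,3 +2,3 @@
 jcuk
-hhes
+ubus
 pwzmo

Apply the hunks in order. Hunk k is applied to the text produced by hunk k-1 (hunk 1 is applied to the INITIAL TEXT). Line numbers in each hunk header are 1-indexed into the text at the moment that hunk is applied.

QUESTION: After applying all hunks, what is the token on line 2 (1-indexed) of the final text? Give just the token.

Hunk 1: at line 2 remove [swvio,bshym,usk] add [zylg] -> 6 lines: dsaew jcuk zylg pbwjy arn pwzmo
Hunk 2: at line 2 remove [zylg,pbwjy,arn] add [hhes] -> 4 lines: dsaew jcuk hhes pwzmo
Hunk 3: at line 2 remove [hhes] add [ubus] -> 4 lines: dsaew jcuk ubus pwzmo
Final line 2: jcuk

Answer: jcuk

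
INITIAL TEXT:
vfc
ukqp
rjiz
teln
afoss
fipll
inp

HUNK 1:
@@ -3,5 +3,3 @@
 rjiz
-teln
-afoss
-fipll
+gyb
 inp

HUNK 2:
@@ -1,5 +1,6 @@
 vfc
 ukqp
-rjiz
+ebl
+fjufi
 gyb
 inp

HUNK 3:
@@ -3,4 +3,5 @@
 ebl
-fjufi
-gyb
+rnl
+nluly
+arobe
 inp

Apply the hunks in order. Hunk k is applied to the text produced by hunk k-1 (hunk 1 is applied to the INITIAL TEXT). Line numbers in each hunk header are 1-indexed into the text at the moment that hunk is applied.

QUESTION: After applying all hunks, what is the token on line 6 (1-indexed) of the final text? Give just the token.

Hunk 1: at line 3 remove [teln,afoss,fipll] add [gyb] -> 5 lines: vfc ukqp rjiz gyb inp
Hunk 2: at line 1 remove [rjiz] add [ebl,fjufi] -> 6 lines: vfc ukqp ebl fjufi gyb inp
Hunk 3: at line 3 remove [fjufi,gyb] add [rnl,nluly,arobe] -> 7 lines: vfc ukqp ebl rnl nluly arobe inp
Final line 6: arobe

Answer: arobe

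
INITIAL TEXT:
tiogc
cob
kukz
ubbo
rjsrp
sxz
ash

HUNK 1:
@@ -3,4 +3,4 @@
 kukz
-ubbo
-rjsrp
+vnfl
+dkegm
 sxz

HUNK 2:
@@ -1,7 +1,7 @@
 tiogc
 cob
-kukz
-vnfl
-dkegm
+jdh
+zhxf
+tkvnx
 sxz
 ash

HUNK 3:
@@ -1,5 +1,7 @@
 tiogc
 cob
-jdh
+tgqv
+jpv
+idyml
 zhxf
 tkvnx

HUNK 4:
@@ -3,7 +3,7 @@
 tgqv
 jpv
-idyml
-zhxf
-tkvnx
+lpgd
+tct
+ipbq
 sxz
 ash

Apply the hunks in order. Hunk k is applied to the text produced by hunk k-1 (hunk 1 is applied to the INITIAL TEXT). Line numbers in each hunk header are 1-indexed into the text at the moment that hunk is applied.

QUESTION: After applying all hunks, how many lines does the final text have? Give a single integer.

Hunk 1: at line 3 remove [ubbo,rjsrp] add [vnfl,dkegm] -> 7 lines: tiogc cob kukz vnfl dkegm sxz ash
Hunk 2: at line 1 remove [kukz,vnfl,dkegm] add [jdh,zhxf,tkvnx] -> 7 lines: tiogc cob jdh zhxf tkvnx sxz ash
Hunk 3: at line 1 remove [jdh] add [tgqv,jpv,idyml] -> 9 lines: tiogc cob tgqv jpv idyml zhxf tkvnx sxz ash
Hunk 4: at line 3 remove [idyml,zhxf,tkvnx] add [lpgd,tct,ipbq] -> 9 lines: tiogc cob tgqv jpv lpgd tct ipbq sxz ash
Final line count: 9

Answer: 9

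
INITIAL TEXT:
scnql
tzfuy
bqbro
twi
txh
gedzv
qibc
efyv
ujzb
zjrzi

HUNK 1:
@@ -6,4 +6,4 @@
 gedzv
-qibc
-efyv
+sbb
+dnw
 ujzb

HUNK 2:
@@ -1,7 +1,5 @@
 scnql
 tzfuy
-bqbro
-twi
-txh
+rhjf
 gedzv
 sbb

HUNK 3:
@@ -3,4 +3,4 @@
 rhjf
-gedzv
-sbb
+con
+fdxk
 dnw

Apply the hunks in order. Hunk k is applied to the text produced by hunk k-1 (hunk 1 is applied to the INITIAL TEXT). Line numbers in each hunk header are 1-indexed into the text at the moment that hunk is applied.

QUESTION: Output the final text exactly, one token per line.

Hunk 1: at line 6 remove [qibc,efyv] add [sbb,dnw] -> 10 lines: scnql tzfuy bqbro twi txh gedzv sbb dnw ujzb zjrzi
Hunk 2: at line 1 remove [bqbro,twi,txh] add [rhjf] -> 8 lines: scnql tzfuy rhjf gedzv sbb dnw ujzb zjrzi
Hunk 3: at line 3 remove [gedzv,sbb] add [con,fdxk] -> 8 lines: scnql tzfuy rhjf con fdxk dnw ujzb zjrzi

Answer: scnql
tzfuy
rhjf
con
fdxk
dnw
ujzb
zjrzi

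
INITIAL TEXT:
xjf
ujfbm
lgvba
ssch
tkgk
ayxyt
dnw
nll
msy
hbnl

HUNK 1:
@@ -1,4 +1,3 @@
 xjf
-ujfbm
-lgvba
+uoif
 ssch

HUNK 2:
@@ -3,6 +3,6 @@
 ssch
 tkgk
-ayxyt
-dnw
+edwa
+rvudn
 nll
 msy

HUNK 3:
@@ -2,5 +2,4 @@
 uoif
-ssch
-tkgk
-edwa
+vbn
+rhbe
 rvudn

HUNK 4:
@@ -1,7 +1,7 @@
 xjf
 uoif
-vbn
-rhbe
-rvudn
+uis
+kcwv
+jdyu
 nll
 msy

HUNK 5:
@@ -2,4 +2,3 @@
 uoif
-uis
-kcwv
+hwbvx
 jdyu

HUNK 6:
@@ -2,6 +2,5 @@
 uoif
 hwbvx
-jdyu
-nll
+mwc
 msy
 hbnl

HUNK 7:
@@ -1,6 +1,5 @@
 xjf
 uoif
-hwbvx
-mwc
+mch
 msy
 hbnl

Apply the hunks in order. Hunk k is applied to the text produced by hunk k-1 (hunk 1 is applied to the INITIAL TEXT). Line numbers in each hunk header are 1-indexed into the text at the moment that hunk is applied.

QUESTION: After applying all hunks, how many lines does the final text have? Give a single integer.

Answer: 5

Derivation:
Hunk 1: at line 1 remove [ujfbm,lgvba] add [uoif] -> 9 lines: xjf uoif ssch tkgk ayxyt dnw nll msy hbnl
Hunk 2: at line 3 remove [ayxyt,dnw] add [edwa,rvudn] -> 9 lines: xjf uoif ssch tkgk edwa rvudn nll msy hbnl
Hunk 3: at line 2 remove [ssch,tkgk,edwa] add [vbn,rhbe] -> 8 lines: xjf uoif vbn rhbe rvudn nll msy hbnl
Hunk 4: at line 1 remove [vbn,rhbe,rvudn] add [uis,kcwv,jdyu] -> 8 lines: xjf uoif uis kcwv jdyu nll msy hbnl
Hunk 5: at line 2 remove [uis,kcwv] add [hwbvx] -> 7 lines: xjf uoif hwbvx jdyu nll msy hbnl
Hunk 6: at line 2 remove [jdyu,nll] add [mwc] -> 6 lines: xjf uoif hwbvx mwc msy hbnl
Hunk 7: at line 1 remove [hwbvx,mwc] add [mch] -> 5 lines: xjf uoif mch msy hbnl
Final line count: 5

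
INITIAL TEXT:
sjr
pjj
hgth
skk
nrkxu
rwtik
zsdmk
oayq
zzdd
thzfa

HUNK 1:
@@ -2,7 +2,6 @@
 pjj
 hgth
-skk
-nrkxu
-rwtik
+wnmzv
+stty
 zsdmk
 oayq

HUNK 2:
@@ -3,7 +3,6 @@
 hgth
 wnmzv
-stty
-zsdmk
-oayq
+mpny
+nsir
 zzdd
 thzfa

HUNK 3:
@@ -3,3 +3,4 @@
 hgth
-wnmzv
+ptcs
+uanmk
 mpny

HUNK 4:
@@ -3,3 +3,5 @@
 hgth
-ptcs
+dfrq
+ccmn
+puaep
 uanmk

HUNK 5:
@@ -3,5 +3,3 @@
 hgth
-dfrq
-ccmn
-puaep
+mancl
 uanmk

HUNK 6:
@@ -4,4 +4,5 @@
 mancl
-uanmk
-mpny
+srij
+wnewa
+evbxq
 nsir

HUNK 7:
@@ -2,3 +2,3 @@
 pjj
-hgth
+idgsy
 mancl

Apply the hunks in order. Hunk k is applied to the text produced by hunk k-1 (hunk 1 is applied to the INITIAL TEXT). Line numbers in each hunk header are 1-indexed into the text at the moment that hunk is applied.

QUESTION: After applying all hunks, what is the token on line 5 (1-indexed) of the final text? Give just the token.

Hunk 1: at line 2 remove [skk,nrkxu,rwtik] add [wnmzv,stty] -> 9 lines: sjr pjj hgth wnmzv stty zsdmk oayq zzdd thzfa
Hunk 2: at line 3 remove [stty,zsdmk,oayq] add [mpny,nsir] -> 8 lines: sjr pjj hgth wnmzv mpny nsir zzdd thzfa
Hunk 3: at line 3 remove [wnmzv] add [ptcs,uanmk] -> 9 lines: sjr pjj hgth ptcs uanmk mpny nsir zzdd thzfa
Hunk 4: at line 3 remove [ptcs] add [dfrq,ccmn,puaep] -> 11 lines: sjr pjj hgth dfrq ccmn puaep uanmk mpny nsir zzdd thzfa
Hunk 5: at line 3 remove [dfrq,ccmn,puaep] add [mancl] -> 9 lines: sjr pjj hgth mancl uanmk mpny nsir zzdd thzfa
Hunk 6: at line 4 remove [uanmk,mpny] add [srij,wnewa,evbxq] -> 10 lines: sjr pjj hgth mancl srij wnewa evbxq nsir zzdd thzfa
Hunk 7: at line 2 remove [hgth] add [idgsy] -> 10 lines: sjr pjj idgsy mancl srij wnewa evbxq nsir zzdd thzfa
Final line 5: srij

Answer: srij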